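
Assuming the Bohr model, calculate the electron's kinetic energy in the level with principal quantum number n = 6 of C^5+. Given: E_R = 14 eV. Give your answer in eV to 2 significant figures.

14 eV

For a Coulomb orbit the virial theorem gives K = −E_n.
E_n = −E_R·Z²/n², so K = E_R·Z²/n² = 14 × 6²/6² = 14 eV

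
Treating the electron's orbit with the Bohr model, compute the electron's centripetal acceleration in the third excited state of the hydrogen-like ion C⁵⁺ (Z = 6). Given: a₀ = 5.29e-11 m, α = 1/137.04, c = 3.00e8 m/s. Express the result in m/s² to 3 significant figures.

7.64e22 m/s²

r = n²a₀/Z = 1.41e-10 m, v = Zαc/n = 3.28e6 m/s
a = v²/r = (3.28e6)² / 1.41e-10 = 7.64e22 m/s²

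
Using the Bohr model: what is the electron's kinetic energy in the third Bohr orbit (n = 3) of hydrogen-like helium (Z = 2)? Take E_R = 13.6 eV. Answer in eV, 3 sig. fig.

For a Coulomb orbit the virial theorem gives K = −E_n.
E_n = −E_R·Z²/n², so K = E_R·Z²/n² = 13.6 × 2²/3² = 6.04 eV

6.04 eV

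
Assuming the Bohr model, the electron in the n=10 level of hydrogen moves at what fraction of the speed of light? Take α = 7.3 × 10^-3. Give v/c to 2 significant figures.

0.00073

v_n = Zαc/n, so v/c = Zα/n = 1 × 0.0073 / 10 = 0.00073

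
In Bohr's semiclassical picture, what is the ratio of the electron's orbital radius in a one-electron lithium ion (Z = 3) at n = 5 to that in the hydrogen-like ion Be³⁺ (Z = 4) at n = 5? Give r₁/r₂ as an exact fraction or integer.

4/3

r ∝ Z^-1 · n^2
r₁/r₂ = (3/4)^-1 · (5/5)^2 = 4/3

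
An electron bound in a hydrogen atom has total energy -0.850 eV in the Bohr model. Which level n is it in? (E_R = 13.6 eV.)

E_n = −E_R Z²/n² ⇒ n² = E_R Z²/(−E_n) = 13.6 × 1² / 0.850 ≈ 16.00
n = 4

4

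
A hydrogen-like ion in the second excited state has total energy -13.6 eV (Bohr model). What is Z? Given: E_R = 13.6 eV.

E_n = −E_R Z²/n² ⇒ Z² = −E_n n²/E_R = 13.6 × 3² / 13.6 ≈ 9.00
Z = 3

3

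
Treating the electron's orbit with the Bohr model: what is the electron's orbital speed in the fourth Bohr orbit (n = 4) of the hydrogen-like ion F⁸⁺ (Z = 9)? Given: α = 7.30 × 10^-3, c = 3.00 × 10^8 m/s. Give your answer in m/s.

v_n = Zαc/n = 9 × 0.00730 × 3.00 × 10^8 / 4
    = 4.93 × 10^6 m/s

4.93 × 10^6 m/s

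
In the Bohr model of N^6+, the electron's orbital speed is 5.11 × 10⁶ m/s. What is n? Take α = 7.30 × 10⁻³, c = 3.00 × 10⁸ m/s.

v_n = Zαc/n ⇒ n = Zαc/v = 7 × 0.00730 × 3.00 × 10⁸ / 5.11 × 10⁶ ≈ 3.00
n = 3

3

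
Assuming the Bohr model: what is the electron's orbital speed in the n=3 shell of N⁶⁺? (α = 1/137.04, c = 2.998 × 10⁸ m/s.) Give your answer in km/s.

5105 km/s

v_n = Zαc/n = 7 × 0.007297 × 2.998 × 10⁸ / 3
    = 5105 km/s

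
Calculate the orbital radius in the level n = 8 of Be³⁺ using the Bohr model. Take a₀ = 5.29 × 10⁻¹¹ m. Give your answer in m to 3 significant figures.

r_n = n²a₀/Z = 8² × 5.29 × 10⁻¹¹ / 4
    = 64 × 5.29 × 10⁻¹¹ / 4 = 8.46 × 10⁻¹⁰ m

8.46 × 10⁻¹⁰ m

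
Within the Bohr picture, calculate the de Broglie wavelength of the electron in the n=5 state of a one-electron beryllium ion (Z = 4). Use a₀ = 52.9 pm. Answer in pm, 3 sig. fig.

The Bohr quantisation condition is nλ = 2πr_n.
r_n = n²a₀/Z = 331 pm
λ = 2πr_n/n = 2π·331/5 = 415 pm

415 pm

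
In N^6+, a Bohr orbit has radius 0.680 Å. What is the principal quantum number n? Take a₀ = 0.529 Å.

r_n = n²a₀/Z ⇒ n² = rZ/a₀ = 0.680 × 7 / 0.529 ≈ 9.00
n = 3

3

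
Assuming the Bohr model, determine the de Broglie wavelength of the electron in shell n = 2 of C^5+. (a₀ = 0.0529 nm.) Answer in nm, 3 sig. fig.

0.111 nm

The Bohr quantisation condition is nλ = 2πr_n.
r_n = n²a₀/Z = 0.0353 nm
λ = 2πr_n/n = 2π·0.0353/2 = 0.111 nm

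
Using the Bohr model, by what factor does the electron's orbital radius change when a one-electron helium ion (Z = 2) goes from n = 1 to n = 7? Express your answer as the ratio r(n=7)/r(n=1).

49

r ∝ Z^-1 · n^2; with Z fixed, r ∝ n^2.
r(n=7)/r(n=1) = (7/1)^2 = 49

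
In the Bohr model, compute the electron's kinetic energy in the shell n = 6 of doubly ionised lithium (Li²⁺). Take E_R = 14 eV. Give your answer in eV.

For a Coulomb orbit the virial theorem gives K = −E_n.
E_n = −E_R·Z²/n², so K = E_R·Z²/n² = 14 × 3²/6² = 3.5 eV

3.5 eV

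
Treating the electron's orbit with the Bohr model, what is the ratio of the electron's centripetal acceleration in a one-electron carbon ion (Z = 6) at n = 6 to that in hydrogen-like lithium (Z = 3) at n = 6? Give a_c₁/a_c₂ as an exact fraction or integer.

a_c ∝ Z^3 · n^-4
a_c₁/a_c₂ = (6/3)^3 · (6/6)^-4 = 8

8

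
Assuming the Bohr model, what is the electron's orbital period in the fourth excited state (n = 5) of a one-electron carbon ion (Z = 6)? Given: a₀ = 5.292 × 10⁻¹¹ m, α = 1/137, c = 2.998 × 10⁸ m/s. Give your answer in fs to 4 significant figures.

0.5276 fs

r = n²a₀/Z = 5²·5.292 × 10⁻¹¹/6 = 2.205 × 10⁻¹⁰ m
v = Zαc/n = 6·0.007299·2.998 × 10⁸/5 = 2.626 × 10⁶ m/s
T = 2πr/v = 5.276 × 10⁻¹⁶ s = 0.5276 fs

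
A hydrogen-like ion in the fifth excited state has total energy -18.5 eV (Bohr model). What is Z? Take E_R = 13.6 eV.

7

E_n = −E_R Z²/n² ⇒ Z² = −E_n n²/E_R = 18.5 × 6² / 13.6 ≈ 48.97
Z = 7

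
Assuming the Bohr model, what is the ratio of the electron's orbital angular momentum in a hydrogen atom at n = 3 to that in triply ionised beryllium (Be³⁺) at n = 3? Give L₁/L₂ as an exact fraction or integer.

1

L = nℏ is independent of Z.
L₁/L₂ = n₁/n₂ = 3/3 = 1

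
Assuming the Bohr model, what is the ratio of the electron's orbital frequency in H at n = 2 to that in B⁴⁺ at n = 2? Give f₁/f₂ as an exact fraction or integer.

f ∝ Z^2 · n^-3
f₁/f₂ = (1/5)^2 · (2/2)^-3 = 1/25

1/25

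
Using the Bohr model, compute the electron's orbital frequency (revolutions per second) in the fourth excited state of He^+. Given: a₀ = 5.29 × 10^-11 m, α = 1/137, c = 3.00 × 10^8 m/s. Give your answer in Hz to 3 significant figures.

2.11 × 10^14 Hz

r = n²a₀/Z = 6.61 × 10^-10 m, v = Zαc/n = 8.76 × 10^5 m/s
f = v/(2πr) = 2.11 × 10^14 Hz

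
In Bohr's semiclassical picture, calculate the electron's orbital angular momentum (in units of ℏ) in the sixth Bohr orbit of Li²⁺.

6

L_n = nℏ, so L/ℏ = n = 6.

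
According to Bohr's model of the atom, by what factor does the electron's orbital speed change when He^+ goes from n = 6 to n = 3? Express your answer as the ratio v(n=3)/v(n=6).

2

v ∝ Z^1 · n^-1; with Z fixed, v ∝ n^-1.
v(n=3)/v(n=6) = (3/6)^-1 = 2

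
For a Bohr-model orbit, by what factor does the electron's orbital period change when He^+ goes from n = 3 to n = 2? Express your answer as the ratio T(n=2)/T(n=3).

T ∝ Z^-2 · n^3; with Z fixed, T ∝ n^3.
T(n=2)/T(n=3) = (2/3)^3 = 8/27

8/27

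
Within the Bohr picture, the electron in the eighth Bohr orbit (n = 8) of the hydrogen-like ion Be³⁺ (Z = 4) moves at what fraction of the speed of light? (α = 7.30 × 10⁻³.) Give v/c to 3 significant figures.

v_n = Zαc/n, so v/c = Zα/n = 4 × 0.00730 / 8 = 0.00365

0.00365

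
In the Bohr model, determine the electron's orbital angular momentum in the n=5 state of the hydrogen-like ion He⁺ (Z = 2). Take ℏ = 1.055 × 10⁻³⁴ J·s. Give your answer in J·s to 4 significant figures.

5.275 × 10⁻³⁴ J·s

L_n = nℏ = 5 × 1.055 × 10⁻³⁴ = 5.275 × 10⁻³⁴ J·s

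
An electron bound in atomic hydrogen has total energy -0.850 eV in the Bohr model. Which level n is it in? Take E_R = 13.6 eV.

4

E_n = −E_R Z²/n² ⇒ n² = E_R Z²/(−E_n) = 13.6 × 1² / 0.850 ≈ 16.00
n = 4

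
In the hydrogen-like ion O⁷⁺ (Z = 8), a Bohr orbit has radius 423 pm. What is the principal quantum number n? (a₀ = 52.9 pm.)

r_n = n²a₀/Z ⇒ n² = rZ/a₀ = 423 × 8 / 52.9 ≈ 63.97
n = 8

8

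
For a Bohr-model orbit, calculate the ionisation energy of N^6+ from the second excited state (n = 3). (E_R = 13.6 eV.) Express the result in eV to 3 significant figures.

E_n = −E_R·Z²/n² = −13.6 × 7²/3² eV = -74.0 eV
Ionisation energy = −E_n = 74.0 eV

74.0 eV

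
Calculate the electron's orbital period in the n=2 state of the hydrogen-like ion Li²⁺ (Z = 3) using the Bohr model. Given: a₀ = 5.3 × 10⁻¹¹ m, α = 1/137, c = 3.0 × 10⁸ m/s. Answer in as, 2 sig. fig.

r = n²a₀/Z = 2²·5.3 × 10⁻¹¹/3 = 7.1 × 10⁻¹¹ m
v = Zαc/n = 3·0.0073·3.0 × 10⁸/2 = 3.3 × 10⁶ m/s
T = 2πr/v = 1.4 × 10⁻¹⁶ s = 140 as

140 as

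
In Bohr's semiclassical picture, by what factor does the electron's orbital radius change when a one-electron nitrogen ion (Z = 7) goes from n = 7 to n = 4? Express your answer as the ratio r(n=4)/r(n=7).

16/49

r ∝ Z^-1 · n^2; with Z fixed, r ∝ n^2.
r(n=4)/r(n=7) = (4/7)^2 = 16/49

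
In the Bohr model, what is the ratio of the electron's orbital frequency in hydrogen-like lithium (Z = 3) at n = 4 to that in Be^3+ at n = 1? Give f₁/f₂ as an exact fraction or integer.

f ∝ Z^2 · n^-3
f₁/f₂ = (3/4)^2 · (4/1)^-3 = 9/1024

9/1024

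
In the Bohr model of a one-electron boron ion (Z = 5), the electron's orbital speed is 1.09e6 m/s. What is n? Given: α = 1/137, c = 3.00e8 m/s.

10

v_n = Zαc/n ⇒ n = Zαc/v = 5 × 0.00730 × 3.00e8 / 1.09e6 ≈ 10.04
n = 10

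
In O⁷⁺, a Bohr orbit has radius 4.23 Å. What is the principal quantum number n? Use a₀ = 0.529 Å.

8

r_n = n²a₀/Z ⇒ n² = rZ/a₀ = 4.23 × 8 / 0.529 ≈ 63.97
n = 8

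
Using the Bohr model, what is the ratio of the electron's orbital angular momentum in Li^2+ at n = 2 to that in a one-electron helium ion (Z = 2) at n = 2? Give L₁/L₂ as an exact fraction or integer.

1

L = nℏ is independent of Z.
L₁/L₂ = n₁/n₂ = 2/2 = 1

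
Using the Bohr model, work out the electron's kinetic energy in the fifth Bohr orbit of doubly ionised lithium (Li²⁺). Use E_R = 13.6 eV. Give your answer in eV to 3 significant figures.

4.90 eV

For a Coulomb orbit the virial theorem gives K = −E_n.
E_n = −E_R·Z²/n², so K = E_R·Z²/n² = 13.6 × 3²/5² = 4.90 eV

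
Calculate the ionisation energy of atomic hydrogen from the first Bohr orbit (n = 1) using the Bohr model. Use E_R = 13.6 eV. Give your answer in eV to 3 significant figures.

E_n = −E_R·Z²/n² = −13.6 × 1²/1² eV = -13.6 eV
Ionisation energy = −E_n = 13.6 eV

13.6 eV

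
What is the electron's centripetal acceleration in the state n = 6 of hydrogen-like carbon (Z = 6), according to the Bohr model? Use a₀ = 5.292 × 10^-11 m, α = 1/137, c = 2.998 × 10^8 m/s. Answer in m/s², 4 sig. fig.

1.508 × 10^22 m/s²

r = n²a₀/Z = 3.175 × 10^-10 m, v = Zαc/n = 2.188 × 10^6 m/s
a = v²/r = (2.188 × 10^6)² / 3.175 × 10^-10 = 1.508 × 10^22 m/s²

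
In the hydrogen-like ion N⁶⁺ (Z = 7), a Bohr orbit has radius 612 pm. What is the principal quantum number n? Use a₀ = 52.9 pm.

r_n = n²a₀/Z ⇒ n² = rZ/a₀ = 612 × 7 / 52.9 ≈ 80.98
n = 9

9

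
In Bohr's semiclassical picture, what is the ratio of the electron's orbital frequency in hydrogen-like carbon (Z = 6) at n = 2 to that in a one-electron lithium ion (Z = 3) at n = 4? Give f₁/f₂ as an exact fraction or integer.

32

f ∝ Z^2 · n^-3
f₁/f₂ = (6/3)^2 · (2/4)^-3 = 32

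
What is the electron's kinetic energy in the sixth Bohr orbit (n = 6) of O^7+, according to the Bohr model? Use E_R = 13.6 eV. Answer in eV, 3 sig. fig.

For a Coulomb orbit the virial theorem gives K = −E_n.
E_n = −E_R·Z²/n², so K = E_R·Z²/n² = 13.6 × 8²/6² = 24.2 eV

24.2 eV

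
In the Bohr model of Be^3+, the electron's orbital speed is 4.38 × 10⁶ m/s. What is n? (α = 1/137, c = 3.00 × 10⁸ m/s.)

v_n = Zαc/n ⇒ n = Zαc/v = 4 × 0.00730 × 3.00 × 10⁸ / 4.38 × 10⁶ ≈ 2.00
n = 2

2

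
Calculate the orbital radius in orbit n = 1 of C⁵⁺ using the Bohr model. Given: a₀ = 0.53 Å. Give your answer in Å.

0.088 Å

r_n = n²a₀/Z = 1² × 0.53 / 6
    = 1 × 0.53 / 6 = 0.088 Å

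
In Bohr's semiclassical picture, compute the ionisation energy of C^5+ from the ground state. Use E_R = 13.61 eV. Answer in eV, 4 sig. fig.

E_n = −E_R·Z²/n² = −13.61 × 6²/1² eV = -490.0 eV
Ionisation energy = −E_n = 490.0 eV

490.0 eV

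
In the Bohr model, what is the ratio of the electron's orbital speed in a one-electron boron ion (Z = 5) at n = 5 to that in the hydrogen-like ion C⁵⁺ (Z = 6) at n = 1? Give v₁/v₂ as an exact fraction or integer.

1/6

v ∝ Z^1 · n^-1
v₁/v₂ = (5/6)^1 · (5/1)^-1 = 1/6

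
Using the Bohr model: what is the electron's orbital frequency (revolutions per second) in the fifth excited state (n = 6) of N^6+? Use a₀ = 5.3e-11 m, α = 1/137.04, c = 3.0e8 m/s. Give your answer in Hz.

r = n²a₀/Z = 2.7e-10 m, v = Zαc/n = 2.6e6 m/s
f = v/(2πr) = 1.5e15 Hz

1.5e15 Hz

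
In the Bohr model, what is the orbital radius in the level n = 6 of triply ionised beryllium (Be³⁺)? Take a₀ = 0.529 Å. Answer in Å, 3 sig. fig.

4.76 Å

r_n = n²a₀/Z = 6² × 0.529 / 4
    = 36 × 0.529 / 4 = 4.76 Å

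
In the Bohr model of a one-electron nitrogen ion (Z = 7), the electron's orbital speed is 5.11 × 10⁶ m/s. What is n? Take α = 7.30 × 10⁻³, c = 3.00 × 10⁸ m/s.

v_n = Zαc/n ⇒ n = Zαc/v = 7 × 0.00730 × 3.00 × 10⁸ / 5.11 × 10⁶ ≈ 3.00
n = 3

3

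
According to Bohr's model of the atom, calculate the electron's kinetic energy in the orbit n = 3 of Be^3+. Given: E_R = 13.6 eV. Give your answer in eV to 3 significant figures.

For a Coulomb orbit the virial theorem gives K = −E_n.
E_n = −E_R·Z²/n², so K = E_R·Z²/n² = 13.6 × 4²/3² = 24.2 eV

24.2 eV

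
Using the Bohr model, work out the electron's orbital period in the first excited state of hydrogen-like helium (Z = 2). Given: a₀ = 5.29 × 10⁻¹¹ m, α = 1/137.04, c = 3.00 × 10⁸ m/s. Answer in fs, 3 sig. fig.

0.304 fs

r = n²a₀/Z = 2²·5.29 × 10⁻¹¹/2 = 1.06 × 10⁻¹⁰ m
v = Zαc/n = 2·0.00730·3.00 × 10⁸/2 = 2.19 × 10⁶ m/s
T = 2πr/v = 3.04 × 10⁻¹⁶ s = 0.304 fs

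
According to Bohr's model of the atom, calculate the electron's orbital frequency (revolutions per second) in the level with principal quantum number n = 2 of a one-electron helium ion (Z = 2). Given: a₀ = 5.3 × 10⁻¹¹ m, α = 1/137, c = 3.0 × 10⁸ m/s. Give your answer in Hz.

3.3 × 10¹⁵ Hz

r = n²a₀/Z = 1.1 × 10⁻¹⁰ m, v = Zαc/n = 2.2 × 10⁶ m/s
f = v/(2πr) = 3.3 × 10¹⁵ Hz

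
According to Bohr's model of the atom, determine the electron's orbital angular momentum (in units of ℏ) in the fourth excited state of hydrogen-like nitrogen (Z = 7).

5

L_n = nℏ, so L/ℏ = n = 5.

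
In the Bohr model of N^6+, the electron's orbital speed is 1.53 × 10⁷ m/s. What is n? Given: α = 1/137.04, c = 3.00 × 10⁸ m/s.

v_n = Zαc/n ⇒ n = Zαc/v = 7 × 0.00730 × 3.00 × 10⁸ / 1.53 × 10⁷ ≈ 1.00
n = 1

1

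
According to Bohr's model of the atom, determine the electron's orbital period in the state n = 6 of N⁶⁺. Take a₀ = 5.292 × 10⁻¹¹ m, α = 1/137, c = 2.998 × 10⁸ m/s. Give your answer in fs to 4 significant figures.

r = n²a₀/Z = 6²·5.292 × 10⁻¹¹/7 = 2.722 × 10⁻¹⁰ m
v = Zαc/n = 7·0.007299·2.998 × 10⁸/6 = 2.553 × 10⁶ m/s
T = 2πr/v = 6.698 × 10⁻¹⁶ s = 0.6698 fs

0.6698 fs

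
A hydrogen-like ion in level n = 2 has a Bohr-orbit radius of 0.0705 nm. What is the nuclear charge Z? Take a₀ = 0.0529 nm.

3

r_n = n²a₀/Z ⇒ Z = n²a₀/r = 2² × 0.0529 / 0.0705 ≈ 3.00
Z = 3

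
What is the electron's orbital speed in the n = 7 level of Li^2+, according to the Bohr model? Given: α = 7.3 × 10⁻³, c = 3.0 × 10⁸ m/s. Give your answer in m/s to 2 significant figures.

v_n = Zαc/n = 3 × 0.0073 × 3.0 × 10⁸ / 7
    = 9.4 × 10⁵ m/s

9.4 × 10⁵ m/s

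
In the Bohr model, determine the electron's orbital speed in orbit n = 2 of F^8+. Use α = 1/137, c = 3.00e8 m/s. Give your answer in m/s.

9.85e6 m/s

v_n = Zαc/n = 9 × 0.00730 × 3.00e8 / 2
    = 9.85e6 m/s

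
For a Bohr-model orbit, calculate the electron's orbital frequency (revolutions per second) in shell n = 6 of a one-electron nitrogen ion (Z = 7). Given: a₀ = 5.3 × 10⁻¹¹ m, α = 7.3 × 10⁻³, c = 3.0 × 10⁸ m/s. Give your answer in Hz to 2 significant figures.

r = n²a₀/Z = 2.7 × 10⁻¹⁰ m, v = Zαc/n = 2.6 × 10⁶ m/s
f = v/(2πr) = 1.5 × 10¹⁵ Hz

1.5 × 10¹⁵ Hz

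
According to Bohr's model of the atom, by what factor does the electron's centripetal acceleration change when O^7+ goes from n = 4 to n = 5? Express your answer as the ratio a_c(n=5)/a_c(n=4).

256/625

a_c ∝ Z^3 · n^-4; with Z fixed, a_c ∝ n^-4.
a_c(n=5)/a_c(n=4) = (5/4)^-4 = 256/625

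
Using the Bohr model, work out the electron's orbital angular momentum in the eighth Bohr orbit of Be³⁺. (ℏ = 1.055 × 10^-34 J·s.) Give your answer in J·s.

8.440 × 10^-34 J·s

L_n = nℏ = 8 × 1.055 × 10^-34 = 8.440 × 10^-34 J·s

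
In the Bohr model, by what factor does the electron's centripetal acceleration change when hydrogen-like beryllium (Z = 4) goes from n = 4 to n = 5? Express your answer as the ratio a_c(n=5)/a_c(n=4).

256/625

a_c ∝ Z^3 · n^-4; with Z fixed, a_c ∝ n^-4.
a_c(n=5)/a_c(n=4) = (5/4)^-4 = 256/625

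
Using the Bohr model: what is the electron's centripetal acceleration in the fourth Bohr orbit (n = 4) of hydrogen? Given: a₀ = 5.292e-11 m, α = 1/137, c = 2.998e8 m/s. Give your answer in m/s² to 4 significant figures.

3.535e20 m/s²

r = n²a₀/Z = 8.467e-10 m, v = Zαc/n = 5.471e5 m/s
a = v²/r = (5.471e5)² / 8.467e-10 = 3.535e20 m/s²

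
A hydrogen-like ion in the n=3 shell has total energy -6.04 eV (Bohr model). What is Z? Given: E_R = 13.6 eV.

E_n = −E_R Z²/n² ⇒ Z² = −E_n n²/E_R = 6.04 × 3² / 13.6 ≈ 4.00
Z = 2

2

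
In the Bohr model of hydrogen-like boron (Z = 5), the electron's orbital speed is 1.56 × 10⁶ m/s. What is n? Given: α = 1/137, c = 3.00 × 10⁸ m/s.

7

v_n = Zαc/n ⇒ n = Zαc/v = 5 × 0.00730 × 3.00 × 10⁸ / 1.56 × 10⁶ ≈ 7.02
n = 7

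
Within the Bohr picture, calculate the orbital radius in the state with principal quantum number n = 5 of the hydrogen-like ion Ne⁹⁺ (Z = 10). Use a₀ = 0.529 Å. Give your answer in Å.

r_n = n²a₀/Z = 5² × 0.529 / 10
    = 25 × 0.529 / 10 = 1.32 Å

1.32 Å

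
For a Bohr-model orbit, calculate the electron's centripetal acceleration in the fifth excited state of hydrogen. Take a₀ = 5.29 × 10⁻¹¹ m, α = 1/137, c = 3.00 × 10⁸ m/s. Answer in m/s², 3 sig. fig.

r = n²a₀/Z = 1.90 × 10⁻⁹ m, v = Zαc/n = 3.65 × 10⁵ m/s
a = v²/r = (3.65 × 10⁵)² / 1.90 × 10⁻⁹ = 6.99 × 10¹⁹ m/s²

6.99 × 10¹⁹ m/s²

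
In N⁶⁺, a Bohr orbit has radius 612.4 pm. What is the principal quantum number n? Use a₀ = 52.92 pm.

r_n = n²a₀/Z ⇒ n² = rZ/a₀ = 612.4 × 7 / 52.92 ≈ 81.01
n = 9

9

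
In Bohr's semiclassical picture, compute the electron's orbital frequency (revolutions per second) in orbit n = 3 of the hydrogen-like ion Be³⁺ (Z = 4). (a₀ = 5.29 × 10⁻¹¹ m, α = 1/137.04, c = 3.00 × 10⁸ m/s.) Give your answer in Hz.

r = n²a₀/Z = 1.19 × 10⁻¹⁰ m, v = Zαc/n = 2.92 × 10⁶ m/s
f = v/(2πr) = 3.90 × 10¹⁵ Hz

3.90 × 10¹⁵ Hz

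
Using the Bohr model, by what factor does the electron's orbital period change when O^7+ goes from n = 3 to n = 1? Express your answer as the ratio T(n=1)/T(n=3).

1/27

T ∝ Z^-2 · n^3; with Z fixed, T ∝ n^3.
T(n=1)/T(n=3) = (1/3)^3 = 1/27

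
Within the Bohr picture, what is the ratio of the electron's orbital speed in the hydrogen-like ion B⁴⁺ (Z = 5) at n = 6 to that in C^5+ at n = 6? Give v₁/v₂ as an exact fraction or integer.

v ∝ Z^1 · n^-1
v₁/v₂ = (5/6)^1 · (6/6)^-1 = 5/6

5/6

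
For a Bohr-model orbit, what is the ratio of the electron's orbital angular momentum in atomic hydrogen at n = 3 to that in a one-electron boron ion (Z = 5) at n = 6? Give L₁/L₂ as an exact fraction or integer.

1/2

L = nℏ is independent of Z.
L₁/L₂ = n₁/n₂ = 3/6 = 1/2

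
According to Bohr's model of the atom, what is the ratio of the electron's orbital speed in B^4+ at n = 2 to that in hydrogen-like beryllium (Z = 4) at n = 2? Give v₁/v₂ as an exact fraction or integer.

5/4

v ∝ Z^1 · n^-1
v₁/v₂ = (5/4)^1 · (2/2)^-1 = 5/4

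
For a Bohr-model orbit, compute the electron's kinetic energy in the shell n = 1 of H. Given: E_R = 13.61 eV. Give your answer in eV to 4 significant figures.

For a Coulomb orbit the virial theorem gives K = −E_n.
E_n = −E_R·Z²/n², so K = E_R·Z²/n² = 13.61 × 1²/1² = 13.61 eV

13.61 eV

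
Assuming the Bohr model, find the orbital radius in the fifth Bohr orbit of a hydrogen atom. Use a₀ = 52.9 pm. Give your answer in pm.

1320 pm

r_n = n²a₀/Z = 5² × 52.9 / 1
    = 25 × 52.9 / 1 = 1320 pm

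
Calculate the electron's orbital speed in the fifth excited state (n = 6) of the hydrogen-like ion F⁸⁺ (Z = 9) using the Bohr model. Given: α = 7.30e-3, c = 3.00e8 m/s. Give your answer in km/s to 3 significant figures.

v_n = Zαc/n = 9 × 0.00730 × 3.00e8 / 6
    = 3280 km/s

3280 km/s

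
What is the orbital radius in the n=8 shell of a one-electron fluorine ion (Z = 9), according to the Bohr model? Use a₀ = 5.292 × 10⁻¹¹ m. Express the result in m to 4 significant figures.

r_n = n²a₀/Z = 8² × 5.292 × 10⁻¹¹ / 9
    = 64 × 5.292 × 10⁻¹¹ / 9 = 3.763 × 10⁻¹⁰ m

3.763 × 10⁻¹⁰ m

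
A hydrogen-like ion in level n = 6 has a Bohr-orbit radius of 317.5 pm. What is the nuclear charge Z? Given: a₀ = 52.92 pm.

6

r_n = n²a₀/Z ⇒ Z = n²a₀/r = 6² × 52.92 / 317.5 ≈ 6.00
Z = 6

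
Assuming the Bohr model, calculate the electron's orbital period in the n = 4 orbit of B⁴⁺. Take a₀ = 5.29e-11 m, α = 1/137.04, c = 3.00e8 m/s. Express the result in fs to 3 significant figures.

0.389 fs

r = n²a₀/Z = 4²·5.29e-11/5 = 1.69e-10 m
v = Zαc/n = 5·0.00730·3.00e8/4 = 2.74e6 m/s
T = 2πr/v = 3.89e-16 s = 0.389 fs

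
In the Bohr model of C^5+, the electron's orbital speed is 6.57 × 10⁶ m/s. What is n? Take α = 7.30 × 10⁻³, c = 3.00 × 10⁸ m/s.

2

v_n = Zαc/n ⇒ n = Zαc/v = 6 × 0.00730 × 3.00 × 10⁸ / 6.57 × 10⁶ ≈ 2.00
n = 2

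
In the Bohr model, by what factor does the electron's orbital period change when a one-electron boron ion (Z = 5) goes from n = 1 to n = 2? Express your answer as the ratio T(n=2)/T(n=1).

8

T ∝ Z^-2 · n^3; with Z fixed, T ∝ n^3.
T(n=2)/T(n=1) = (2/1)^3 = 8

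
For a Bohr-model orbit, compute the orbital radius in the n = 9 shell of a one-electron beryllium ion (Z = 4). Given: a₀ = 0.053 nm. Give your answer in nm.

1.1 nm

r_n = n²a₀/Z = 9² × 0.053 / 4
    = 81 × 0.053 / 4 = 1.1 nm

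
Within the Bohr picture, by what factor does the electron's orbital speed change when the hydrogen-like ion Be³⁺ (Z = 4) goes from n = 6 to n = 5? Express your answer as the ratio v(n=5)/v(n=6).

v ∝ Z^1 · n^-1; with Z fixed, v ∝ n^-1.
v(n=5)/v(n=6) = (5/6)^-1 = 6/5

6/5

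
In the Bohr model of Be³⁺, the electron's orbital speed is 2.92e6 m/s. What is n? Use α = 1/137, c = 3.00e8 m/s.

v_n = Zαc/n ⇒ n = Zαc/v = 4 × 0.00730 × 3.00e8 / 2.92e6 ≈ 3.00
n = 3

3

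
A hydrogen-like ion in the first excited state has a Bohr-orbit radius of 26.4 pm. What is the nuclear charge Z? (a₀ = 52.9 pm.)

8

r_n = n²a₀/Z ⇒ Z = n²a₀/r = 2² × 52.9 / 26.4 ≈ 8.02
Z = 8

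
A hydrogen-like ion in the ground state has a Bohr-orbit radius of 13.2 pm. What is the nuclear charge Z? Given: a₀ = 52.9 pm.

r_n = n²a₀/Z ⇒ Z = n²a₀/r = 1² × 52.9 / 13.2 ≈ 4.01
Z = 4

4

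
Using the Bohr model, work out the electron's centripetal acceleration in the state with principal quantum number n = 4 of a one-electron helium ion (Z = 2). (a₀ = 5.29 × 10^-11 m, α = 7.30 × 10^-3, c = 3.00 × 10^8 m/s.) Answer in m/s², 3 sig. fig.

2.83 × 10^21 m/s²

r = n²a₀/Z = 4.23 × 10^-10 m, v = Zαc/n = 1.09 × 10^6 m/s
a = v²/r = (1.09 × 10^6)² / 4.23 × 10^-10 = 2.83 × 10^21 m/s²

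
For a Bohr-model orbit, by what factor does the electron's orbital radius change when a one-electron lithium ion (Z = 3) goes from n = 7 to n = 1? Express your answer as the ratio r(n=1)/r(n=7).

1/49

r ∝ Z^-1 · n^2; with Z fixed, r ∝ n^2.
r(n=1)/r(n=7) = (1/7)^2 = 1/49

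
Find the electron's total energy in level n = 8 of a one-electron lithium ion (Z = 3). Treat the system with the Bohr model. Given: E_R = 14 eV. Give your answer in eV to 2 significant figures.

-2.0 eV

E_n = −E_R·Z²/n² = −14 × 3²/8² = -2.0 eV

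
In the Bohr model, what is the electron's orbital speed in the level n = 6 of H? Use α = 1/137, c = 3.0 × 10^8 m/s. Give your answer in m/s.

v_n = Zαc/n = 1 × 0.0073 × 3.0 × 10^8 / 6
    = 3.6 × 10^5 m/s

3.6 × 10^5 m/s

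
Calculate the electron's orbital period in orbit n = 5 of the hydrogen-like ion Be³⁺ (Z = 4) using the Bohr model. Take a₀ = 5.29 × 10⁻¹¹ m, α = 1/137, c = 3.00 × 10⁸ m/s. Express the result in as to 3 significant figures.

r = n²a₀/Z = 5²·5.29 × 10⁻¹¹/4 = 3.31 × 10⁻¹⁰ m
v = Zαc/n = 4·0.00730·3.00 × 10⁸/5 = 1.75 × 10⁶ m/s
T = 2πr/v = 1.19 × 10⁻¹⁵ s = 1190 as

1190 as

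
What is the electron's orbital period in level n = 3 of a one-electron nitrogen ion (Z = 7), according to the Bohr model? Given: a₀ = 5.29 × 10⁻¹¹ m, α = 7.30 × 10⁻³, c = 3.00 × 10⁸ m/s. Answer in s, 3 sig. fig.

r = n²a₀/Z = 3²·5.29 × 10⁻¹¹/7 = 6.80 × 10⁻¹¹ m
v = Zαc/n = 7·0.00730·3.00 × 10⁸/3 = 5.11 × 10⁶ m/s
T = 2πr/v = 8.36 × 10⁻¹⁷ s

8.36 × 10⁻¹⁷ s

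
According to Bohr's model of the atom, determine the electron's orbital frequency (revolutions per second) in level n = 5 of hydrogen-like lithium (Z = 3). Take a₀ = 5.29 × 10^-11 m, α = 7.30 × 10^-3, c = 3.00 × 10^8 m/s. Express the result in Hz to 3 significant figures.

r = n²a₀/Z = 4.41 × 10^-10 m, v = Zαc/n = 1.31 × 10^6 m/s
f = v/(2πr) = 4.74 × 10^14 Hz

4.74 × 10^14 Hz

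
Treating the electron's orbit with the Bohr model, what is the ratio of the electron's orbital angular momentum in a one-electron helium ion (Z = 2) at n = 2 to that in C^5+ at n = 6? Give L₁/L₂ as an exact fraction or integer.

L = nℏ is independent of Z.
L₁/L₂ = n₁/n₂ = 2/6 = 1/3

1/3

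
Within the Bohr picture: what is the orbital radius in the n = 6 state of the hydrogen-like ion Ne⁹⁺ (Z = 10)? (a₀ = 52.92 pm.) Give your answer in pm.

190.5 pm

r_n = n²a₀/Z = 6² × 52.92 / 10
    = 36 × 52.92 / 10 = 190.5 pm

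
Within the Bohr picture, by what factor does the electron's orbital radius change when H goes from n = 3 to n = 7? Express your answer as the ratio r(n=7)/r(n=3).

49/9

r ∝ Z^-1 · n^2; with Z fixed, r ∝ n^2.
r(n=7)/r(n=3) = (7/3)^2 = 49/9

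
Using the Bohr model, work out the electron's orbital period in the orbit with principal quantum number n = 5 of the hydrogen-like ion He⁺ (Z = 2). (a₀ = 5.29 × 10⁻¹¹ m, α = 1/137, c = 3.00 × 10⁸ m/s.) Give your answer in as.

4740 as

r = n²a₀/Z = 5²·5.29 × 10⁻¹¹/2 = 6.61 × 10⁻¹⁰ m
v = Zαc/n = 2·0.00730·3.00 × 10⁸/5 = 8.76 × 10⁵ m/s
T = 2πr/v = 4.74 × 10⁻¹⁵ s = 4740 as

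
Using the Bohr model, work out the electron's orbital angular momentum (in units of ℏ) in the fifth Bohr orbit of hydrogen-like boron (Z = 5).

5

L_n = nℏ, so L/ℏ = n = 5.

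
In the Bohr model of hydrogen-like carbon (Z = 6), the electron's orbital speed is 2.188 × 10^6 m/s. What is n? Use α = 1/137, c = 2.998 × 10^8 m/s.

6

v_n = Zαc/n ⇒ n = Zαc/v = 6 × 0.007299 × 2.998 × 10^8 / 2.188 × 10^6 ≈ 6.00
n = 6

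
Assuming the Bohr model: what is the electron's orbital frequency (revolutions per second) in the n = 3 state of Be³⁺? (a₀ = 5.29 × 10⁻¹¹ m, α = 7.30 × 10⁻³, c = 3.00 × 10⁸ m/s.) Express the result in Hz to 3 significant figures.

r = n²a₀/Z = 1.19 × 10⁻¹⁰ m, v = Zαc/n = 2.92 × 10⁶ m/s
f = v/(2πr) = 3.90 × 10¹⁵ Hz

3.90 × 10¹⁵ Hz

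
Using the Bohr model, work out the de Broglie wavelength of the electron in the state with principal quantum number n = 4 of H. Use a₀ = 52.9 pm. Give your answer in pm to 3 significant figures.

1330 pm

The Bohr quantisation condition is nλ = 2πr_n.
r_n = n²a₀/Z = 846 pm
λ = 2πr_n/n = 2π·846/4 = 1330 pm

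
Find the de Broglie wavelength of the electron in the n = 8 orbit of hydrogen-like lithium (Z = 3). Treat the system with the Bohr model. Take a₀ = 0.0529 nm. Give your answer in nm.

0.886 nm

The Bohr quantisation condition is nλ = 2πr_n.
r_n = n²a₀/Z = 1.13 nm
λ = 2πr_n/n = 2π·1.13/8 = 0.886 nm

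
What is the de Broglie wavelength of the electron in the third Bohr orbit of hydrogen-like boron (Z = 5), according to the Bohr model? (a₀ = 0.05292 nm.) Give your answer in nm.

The Bohr quantisation condition is nλ = 2πr_n.
r_n = n²a₀/Z = 0.09526 nm
λ = 2πr_n/n = 2π·0.09526/3 = 0.1995 nm

0.1995 nm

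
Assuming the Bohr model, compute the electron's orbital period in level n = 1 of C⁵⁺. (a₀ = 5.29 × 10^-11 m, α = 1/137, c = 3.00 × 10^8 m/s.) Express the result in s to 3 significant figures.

r = n²a₀/Z = 1²·5.29 × 10^-11/6 = 8.82 × 10^-12 m
v = Zαc/n = 6·0.00730·3.00 × 10^8/1 = 1.31 × 10^7 m/s
T = 2πr/v = 4.22 × 10^-18 s

4.22 × 10^-18 s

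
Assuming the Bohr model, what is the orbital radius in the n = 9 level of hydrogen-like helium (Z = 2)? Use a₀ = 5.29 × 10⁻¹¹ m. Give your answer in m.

2.14 × 10⁻⁹ m

r_n = n²a₀/Z = 9² × 5.29 × 10⁻¹¹ / 2
    = 81 × 5.29 × 10⁻¹¹ / 2 = 2.14 × 10⁻⁹ m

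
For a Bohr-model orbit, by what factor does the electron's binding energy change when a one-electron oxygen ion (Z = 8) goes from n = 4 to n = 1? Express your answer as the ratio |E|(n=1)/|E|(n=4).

16

|E| ∝ Z^2 · n^-2; with Z fixed, |E| ∝ n^-2.
|E|(n=1)/|E|(n=4) = (1/4)^-2 = 16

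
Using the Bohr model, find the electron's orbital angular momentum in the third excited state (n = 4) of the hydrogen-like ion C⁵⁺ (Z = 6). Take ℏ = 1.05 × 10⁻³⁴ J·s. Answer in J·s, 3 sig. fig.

4.20 × 10⁻³⁴ J·s

L_n = nℏ = 4 × 1.05 × 10⁻³⁴ = 4.20 × 10⁻³⁴ J·s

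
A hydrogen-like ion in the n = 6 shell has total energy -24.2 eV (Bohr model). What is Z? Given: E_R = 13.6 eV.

E_n = −E_R Z²/n² ⇒ Z² = −E_n n²/E_R = 24.2 × 6² / 13.6 ≈ 64.06
Z = 8

8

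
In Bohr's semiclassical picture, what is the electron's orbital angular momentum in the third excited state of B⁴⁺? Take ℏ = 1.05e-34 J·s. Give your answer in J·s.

L_n = nℏ = 4 × 1.05e-34 = 4.20e-34 J·s

4.20e-34 J·s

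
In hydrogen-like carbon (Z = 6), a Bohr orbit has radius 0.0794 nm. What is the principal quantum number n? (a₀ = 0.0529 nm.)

r_n = n²a₀/Z ⇒ n² = rZ/a₀ = 0.0794 × 6 / 0.0529 ≈ 9.01
n = 3

3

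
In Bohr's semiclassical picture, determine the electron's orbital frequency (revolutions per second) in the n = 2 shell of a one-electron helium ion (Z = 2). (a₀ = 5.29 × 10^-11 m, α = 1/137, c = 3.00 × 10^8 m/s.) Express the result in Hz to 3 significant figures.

3.29 × 10^15 Hz

r = n²a₀/Z = 1.06 × 10^-10 m, v = Zαc/n = 2.19 × 10^6 m/s
f = v/(2πr) = 3.29 × 10^15 Hz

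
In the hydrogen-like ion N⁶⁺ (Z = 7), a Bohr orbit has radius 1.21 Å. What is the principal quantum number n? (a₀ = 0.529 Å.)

r_n = n²a₀/Z ⇒ n² = rZ/a₀ = 1.21 × 7 / 0.529 ≈ 16.01
n = 4

4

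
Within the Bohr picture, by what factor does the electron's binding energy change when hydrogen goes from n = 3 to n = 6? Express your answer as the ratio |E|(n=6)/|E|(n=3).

1/4

|E| ∝ Z^2 · n^-2; with Z fixed, |E| ∝ n^-2.
|E|(n=6)/|E|(n=3) = (6/3)^-2 = 1/4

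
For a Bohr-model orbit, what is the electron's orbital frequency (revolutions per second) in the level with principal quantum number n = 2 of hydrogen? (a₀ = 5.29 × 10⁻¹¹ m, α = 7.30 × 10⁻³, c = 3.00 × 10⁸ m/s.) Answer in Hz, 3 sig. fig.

r = n²a₀/Z = 2.12 × 10⁻¹⁰ m, v = Zαc/n = 1.09 × 10⁶ m/s
f = v/(2πr) = 8.24 × 10¹⁴ Hz

8.24 × 10¹⁴ Hz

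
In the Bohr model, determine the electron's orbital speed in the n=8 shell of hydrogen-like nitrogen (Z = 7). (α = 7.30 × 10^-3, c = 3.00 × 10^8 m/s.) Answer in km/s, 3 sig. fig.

v_n = Zαc/n = 7 × 0.00730 × 3.00 × 10^8 / 8
    = 1920 km/s

1920 km/s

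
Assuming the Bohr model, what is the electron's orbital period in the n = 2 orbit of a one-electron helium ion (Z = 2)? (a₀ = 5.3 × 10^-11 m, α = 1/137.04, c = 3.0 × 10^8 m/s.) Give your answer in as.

r = n²a₀/Z = 2²·5.3 × 10^-11/2 = 1.1 × 10^-10 m
v = Zαc/n = 2·0.0073·3.0 × 10^8/2 = 2.2 × 10^6 m/s
T = 2πr/v = 3.0 × 10^-16 s = 300 as

300 as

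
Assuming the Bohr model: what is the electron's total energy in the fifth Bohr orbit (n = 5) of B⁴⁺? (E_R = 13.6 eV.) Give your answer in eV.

E_n = −E_R·Z²/n² = −13.6 × 5²/5² = -13.6 eV

-13.6 eV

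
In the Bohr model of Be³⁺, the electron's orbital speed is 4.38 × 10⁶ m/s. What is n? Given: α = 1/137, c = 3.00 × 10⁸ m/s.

2

v_n = Zαc/n ⇒ n = Zαc/v = 4 × 0.00730 × 3.00 × 10⁸ / 4.38 × 10⁶ ≈ 2.00
n = 2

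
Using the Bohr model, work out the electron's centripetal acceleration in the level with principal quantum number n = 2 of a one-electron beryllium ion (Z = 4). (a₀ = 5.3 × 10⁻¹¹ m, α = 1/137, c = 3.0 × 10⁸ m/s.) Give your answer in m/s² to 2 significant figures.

r = n²a₀/Z = 5.3 × 10⁻¹¹ m, v = Zαc/n = 4.4 × 10⁶ m/s
a = v²/r = (4.4 × 10⁶)² / 5.3 × 10⁻¹¹ = 3.6 × 10²³ m/s²

3.6 × 10²³ m/s²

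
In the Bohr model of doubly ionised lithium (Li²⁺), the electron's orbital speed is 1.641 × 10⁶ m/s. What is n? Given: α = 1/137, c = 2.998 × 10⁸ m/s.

v_n = Zαc/n ⇒ n = Zαc/v = 3 × 0.007299 × 2.998 × 10⁸ / 1.641 × 10⁶ ≈ 4.00
n = 4

4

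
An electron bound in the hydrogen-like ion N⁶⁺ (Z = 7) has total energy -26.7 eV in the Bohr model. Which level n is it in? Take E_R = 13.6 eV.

E_n = −E_R Z²/n² ⇒ n² = E_R Z²/(−E_n) = 13.6 × 7² / 26.7 ≈ 24.96
n = 5

5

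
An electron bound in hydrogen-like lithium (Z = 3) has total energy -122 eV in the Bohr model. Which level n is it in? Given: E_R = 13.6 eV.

E_n = −E_R Z²/n² ⇒ n² = E_R Z²/(−E_n) = 13.6 × 3² / 122 ≈ 1.00
n = 1

1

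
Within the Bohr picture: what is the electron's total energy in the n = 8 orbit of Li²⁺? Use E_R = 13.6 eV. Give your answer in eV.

-1.91 eV

E_n = −E_R·Z²/n² = −13.6 × 3²/8² = -1.91 eV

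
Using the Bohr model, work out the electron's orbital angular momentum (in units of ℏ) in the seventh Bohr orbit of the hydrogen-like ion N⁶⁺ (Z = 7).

L_n = nℏ, so L/ℏ = n = 7.

7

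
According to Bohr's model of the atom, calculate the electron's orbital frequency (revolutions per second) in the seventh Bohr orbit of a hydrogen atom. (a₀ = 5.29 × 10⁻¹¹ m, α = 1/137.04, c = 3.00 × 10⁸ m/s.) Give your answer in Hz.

1.92 × 10¹³ Hz

r = n²a₀/Z = 2.59 × 10⁻⁹ m, v = Zαc/n = 3.13 × 10⁵ m/s
f = v/(2πr) = 1.92 × 10¹³ Hz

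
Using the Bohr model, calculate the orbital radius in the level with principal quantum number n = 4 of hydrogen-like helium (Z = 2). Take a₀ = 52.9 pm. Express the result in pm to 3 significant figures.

r_n = n²a₀/Z = 4² × 52.9 / 2
    = 16 × 52.9 / 2 = 423 pm

423 pm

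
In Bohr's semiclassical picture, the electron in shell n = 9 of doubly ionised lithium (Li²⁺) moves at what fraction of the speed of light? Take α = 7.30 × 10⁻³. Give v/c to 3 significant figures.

0.00243

v_n = Zαc/n, so v/c = Zα/n = 3 × 0.00730 / 9 = 0.00243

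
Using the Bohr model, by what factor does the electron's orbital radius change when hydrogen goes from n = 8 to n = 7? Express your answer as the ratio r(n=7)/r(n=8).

r ∝ Z^-1 · n^2; with Z fixed, r ∝ n^2.
r(n=7)/r(n=8) = (7/8)^2 = 49/64

49/64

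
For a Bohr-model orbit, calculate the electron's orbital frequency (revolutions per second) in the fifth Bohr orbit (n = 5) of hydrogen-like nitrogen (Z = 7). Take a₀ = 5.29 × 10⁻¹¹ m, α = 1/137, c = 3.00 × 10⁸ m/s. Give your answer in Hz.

r = n²a₀/Z = 1.89 × 10⁻¹⁰ m, v = Zαc/n = 3.07 × 10⁶ m/s
f = v/(2πr) = 2.58 × 10¹⁵ Hz

2.58 × 10¹⁵ Hz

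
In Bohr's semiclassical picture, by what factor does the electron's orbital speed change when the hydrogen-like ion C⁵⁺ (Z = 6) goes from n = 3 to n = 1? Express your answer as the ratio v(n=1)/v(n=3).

v ∝ Z^1 · n^-1; with Z fixed, v ∝ n^-1.
v(n=1)/v(n=3) = (1/3)^-1 = 3

3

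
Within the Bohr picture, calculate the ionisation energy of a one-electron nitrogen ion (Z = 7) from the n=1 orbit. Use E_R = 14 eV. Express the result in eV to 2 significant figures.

690 eV

E_n = −E_R·Z²/n² = −14 × 7²/1² eV = -690 eV
Ionisation energy = −E_n = 690 eV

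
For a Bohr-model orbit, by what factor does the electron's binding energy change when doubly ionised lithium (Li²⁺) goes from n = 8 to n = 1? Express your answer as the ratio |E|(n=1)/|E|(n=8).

|E| ∝ Z^2 · n^-2; with Z fixed, |E| ∝ n^-2.
|E|(n=1)/|E|(n=8) = (1/8)^-2 = 64

64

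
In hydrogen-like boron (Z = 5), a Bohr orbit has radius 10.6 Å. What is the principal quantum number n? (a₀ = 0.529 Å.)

10

r_n = n²a₀/Z ⇒ n² = rZ/a₀ = 10.6 × 5 / 0.529 ≈ 100.19
n = 10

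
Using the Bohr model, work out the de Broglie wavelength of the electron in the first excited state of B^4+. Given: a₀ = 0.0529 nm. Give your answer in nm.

The Bohr quantisation condition is nλ = 2πr_n.
r_n = n²a₀/Z = 0.0423 nm
λ = 2πr_n/n = 2π·0.0423/2 = 0.133 nm

0.133 nm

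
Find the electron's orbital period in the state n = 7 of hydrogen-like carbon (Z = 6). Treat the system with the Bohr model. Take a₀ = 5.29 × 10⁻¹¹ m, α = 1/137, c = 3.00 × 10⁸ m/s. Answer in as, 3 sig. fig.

1450 as

r = n²a₀/Z = 7²·5.29 × 10⁻¹¹/6 = 4.32 × 10⁻¹⁰ m
v = Zαc/n = 6·0.00730·3.00 × 10⁸/7 = 1.88 × 10⁶ m/s
T = 2πr/v = 1.45 × 10⁻¹⁵ s = 1450 as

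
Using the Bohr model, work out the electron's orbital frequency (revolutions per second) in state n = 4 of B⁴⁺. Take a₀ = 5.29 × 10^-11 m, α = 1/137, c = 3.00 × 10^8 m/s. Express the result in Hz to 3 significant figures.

r = n²a₀/Z = 1.69 × 10^-10 m, v = Zαc/n = 2.74 × 10^6 m/s
f = v/(2πr) = 2.57 × 10^15 Hz

2.57 × 10^15 Hz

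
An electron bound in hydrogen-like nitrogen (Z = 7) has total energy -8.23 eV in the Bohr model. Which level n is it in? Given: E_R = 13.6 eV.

E_n = −E_R Z²/n² ⇒ n² = E_R Z²/(−E_n) = 13.6 × 7² / 8.23 ≈ 80.97
n = 9

9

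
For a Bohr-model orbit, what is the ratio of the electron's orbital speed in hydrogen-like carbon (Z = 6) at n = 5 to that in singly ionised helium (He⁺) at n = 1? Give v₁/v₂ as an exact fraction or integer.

3/5

v ∝ Z^1 · n^-1
v₁/v₂ = (6/2)^1 · (5/1)^-1 = 3/5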